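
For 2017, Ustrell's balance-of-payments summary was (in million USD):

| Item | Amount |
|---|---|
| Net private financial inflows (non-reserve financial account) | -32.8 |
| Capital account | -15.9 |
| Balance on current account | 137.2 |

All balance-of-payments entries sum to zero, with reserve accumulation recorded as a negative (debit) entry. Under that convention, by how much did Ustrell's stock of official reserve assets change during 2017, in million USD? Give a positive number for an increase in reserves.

88.5

Official reserve transactions balance = -(137.2 + (-15.9) + (-32.8)) = -88.5
An accumulation of reserves is recorded as a debit (negative entry), so the change in the stock of reserves is the negative of that balance.
Change in official reserves = -(-88.5) = 88.5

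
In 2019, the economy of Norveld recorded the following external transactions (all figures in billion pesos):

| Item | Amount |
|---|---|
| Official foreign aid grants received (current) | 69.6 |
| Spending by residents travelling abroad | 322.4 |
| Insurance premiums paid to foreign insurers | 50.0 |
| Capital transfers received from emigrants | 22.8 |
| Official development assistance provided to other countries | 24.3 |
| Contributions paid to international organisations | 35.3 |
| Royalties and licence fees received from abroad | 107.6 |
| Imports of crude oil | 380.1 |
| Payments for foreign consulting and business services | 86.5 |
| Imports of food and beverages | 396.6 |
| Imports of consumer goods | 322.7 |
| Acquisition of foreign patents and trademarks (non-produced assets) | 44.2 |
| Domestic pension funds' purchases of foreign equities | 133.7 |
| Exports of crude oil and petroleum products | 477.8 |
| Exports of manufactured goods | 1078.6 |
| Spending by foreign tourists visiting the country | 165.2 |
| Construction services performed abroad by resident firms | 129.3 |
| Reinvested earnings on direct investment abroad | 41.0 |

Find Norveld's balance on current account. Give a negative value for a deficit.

Goods: 1078.6 - 396.6 - 322.7 + 477.8 - 380.1 = 457.0
Services: 129.3 - 322.4 - 86.5 - 50.0 + 165.2 + 107.6 = -56.8
Primary income: 41.0
Secondary income: -24.3 - 35.3 + 69.6 = 10.0
Current account = 457.0 + (-56.8) + 41.0 + 10.0 = 451.2
(Excluded from the current account — capital account: capital transfers received from emigrants 22.8, acquisition of foreign patents and trademarks (non-produced assets) 44.2; financial account: domestic pension funds' purchases of foreign equities 133.7.)

451.2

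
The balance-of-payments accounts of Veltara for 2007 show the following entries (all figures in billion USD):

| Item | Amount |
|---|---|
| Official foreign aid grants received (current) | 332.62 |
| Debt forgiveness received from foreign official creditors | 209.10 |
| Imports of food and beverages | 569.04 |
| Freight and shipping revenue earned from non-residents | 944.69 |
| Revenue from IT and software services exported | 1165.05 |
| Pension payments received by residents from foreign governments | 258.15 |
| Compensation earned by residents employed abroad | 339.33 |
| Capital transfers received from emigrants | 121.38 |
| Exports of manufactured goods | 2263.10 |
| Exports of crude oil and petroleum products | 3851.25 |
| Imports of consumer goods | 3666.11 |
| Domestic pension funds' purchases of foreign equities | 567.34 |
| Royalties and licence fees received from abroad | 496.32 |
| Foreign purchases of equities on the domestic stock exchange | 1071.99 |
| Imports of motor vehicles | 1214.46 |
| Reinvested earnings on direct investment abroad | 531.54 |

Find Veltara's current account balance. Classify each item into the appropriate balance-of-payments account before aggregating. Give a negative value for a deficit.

Goods: 3851.25 - 569.04 - 3666.11 - 1214.46 + 2263.10 = 664.74
Services: 496.32 + 1165.05 + 944.69 = 2606.06
Primary income: 531.54 + 339.33 = 870.87
Secondary income: 258.15 + 332.62 = 590.77
Current account = 664.74 + 2606.06 + 870.87 + 590.77 = 4732.44
(Excluded from the current account — capital account: debt forgiveness received from foreign official creditors 209.10, capital transfers received from emigrants 121.38; financial account: domestic pension funds' purchases of foreign equities 567.34, foreign purchases of equities on the domestic stock exchange 1071.99.)

4732.44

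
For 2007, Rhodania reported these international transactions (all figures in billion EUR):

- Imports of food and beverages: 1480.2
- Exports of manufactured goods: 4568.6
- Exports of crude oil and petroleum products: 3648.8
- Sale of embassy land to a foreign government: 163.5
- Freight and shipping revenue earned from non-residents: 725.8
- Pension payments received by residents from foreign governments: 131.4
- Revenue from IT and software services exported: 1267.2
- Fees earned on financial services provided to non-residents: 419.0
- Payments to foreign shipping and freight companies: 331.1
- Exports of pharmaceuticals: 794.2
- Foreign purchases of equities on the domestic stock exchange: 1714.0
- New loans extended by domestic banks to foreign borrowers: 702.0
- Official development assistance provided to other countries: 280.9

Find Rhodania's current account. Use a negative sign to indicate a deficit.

Goods: 794.2 - 1480.2 + 4568.6 + 3648.8 = 7531.4
Services: 419.0 + 725.8 + 1267.2 - 331.1 = 2080.9
Secondary income: 131.4 - 280.9 = -149.5
Current account = 7531.4 + 2080.9 + (-149.5) = 9462.8
(Excluded from the current account — capital account: sale of embassy land to a foreign government 163.5; financial account: foreign purchases of equities on the domestic stock exchange 1714.0, new loans extended by domestic banks to foreign borrowers 702.0.)

9462.8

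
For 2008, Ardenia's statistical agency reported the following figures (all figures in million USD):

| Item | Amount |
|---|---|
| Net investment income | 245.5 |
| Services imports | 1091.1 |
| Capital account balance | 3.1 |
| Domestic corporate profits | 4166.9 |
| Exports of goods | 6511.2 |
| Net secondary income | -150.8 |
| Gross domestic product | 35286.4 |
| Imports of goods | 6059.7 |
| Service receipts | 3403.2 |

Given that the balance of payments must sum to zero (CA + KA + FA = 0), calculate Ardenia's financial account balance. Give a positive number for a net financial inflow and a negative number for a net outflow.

-2861.4

Goods balance = 6511.2 - 6059.7 = 451.5
Services balance = 3403.2 - 1091.1 = 2312.1
Trade balance (goods + services) = 451.5 + 2312.1 = 2763.6
Net primary income = 245.5
Net secondary income = -150.8
Current account = 2763.6 + 245.5 + (-150.8) = 2858.3
Financial account = -(2858.3 + 3.1) = -2861.4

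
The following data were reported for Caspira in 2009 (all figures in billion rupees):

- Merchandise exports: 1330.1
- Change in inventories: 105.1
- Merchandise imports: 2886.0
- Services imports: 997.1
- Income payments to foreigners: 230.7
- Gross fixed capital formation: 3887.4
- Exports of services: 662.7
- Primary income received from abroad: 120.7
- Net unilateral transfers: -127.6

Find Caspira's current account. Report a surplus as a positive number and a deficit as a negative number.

-2127.9

Goods balance = 1330.1 - 2886.0 = -1555.9
Services balance = 662.7 - 997.1 = -334.4
Trade balance (goods + services) = -1555.9 + (-334.4) = -1890.3
Net primary income = 120.7 - 230.7 = -110.0
Net secondary income = -127.6
Current account = -1890.3 + (-110.0) + (-127.6) = -2127.9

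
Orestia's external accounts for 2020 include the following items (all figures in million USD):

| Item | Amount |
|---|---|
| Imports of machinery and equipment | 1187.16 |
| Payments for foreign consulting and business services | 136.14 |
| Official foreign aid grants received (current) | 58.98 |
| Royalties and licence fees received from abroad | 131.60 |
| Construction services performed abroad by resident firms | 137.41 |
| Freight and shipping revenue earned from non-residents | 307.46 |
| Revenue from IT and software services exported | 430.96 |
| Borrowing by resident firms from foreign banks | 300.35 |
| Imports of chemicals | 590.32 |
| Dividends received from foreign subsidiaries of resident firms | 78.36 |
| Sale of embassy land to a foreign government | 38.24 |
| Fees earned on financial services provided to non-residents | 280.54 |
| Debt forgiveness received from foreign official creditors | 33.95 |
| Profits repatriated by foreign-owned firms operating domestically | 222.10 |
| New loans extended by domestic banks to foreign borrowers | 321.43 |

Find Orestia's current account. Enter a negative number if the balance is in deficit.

-710.41

Goods: -590.32 - 1187.16 = -1777.48
Services: 131.60 - 136.14 + 430.96 + 307.46 + 137.41 + 280.54 = 1151.83
Primary income: -222.10 + 78.36 = -143.74
Secondary income: 58.98
Current account = (-1777.48) + 1151.83 + (-143.74) + 58.98 = -710.41
(Excluded from the current account — financial account: borrowing by resident firms from foreign banks 300.35, new loans extended by domestic banks to foreign borrowers 321.43; capital account: sale of embassy land to a foreign government 38.24, debt forgiveness received from foreign official creditors 33.95.)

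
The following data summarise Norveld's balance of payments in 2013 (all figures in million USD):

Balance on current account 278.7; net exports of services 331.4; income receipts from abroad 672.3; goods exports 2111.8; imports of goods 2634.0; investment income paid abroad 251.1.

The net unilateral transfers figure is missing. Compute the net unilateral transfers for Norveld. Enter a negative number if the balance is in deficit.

Current account = goods balance + services balance + net primary income + net secondary income
Sum of the known components = 230.4
Net unilateral transfers = CA - (known components) = 278.7 - 230.4 = 48.3

48.3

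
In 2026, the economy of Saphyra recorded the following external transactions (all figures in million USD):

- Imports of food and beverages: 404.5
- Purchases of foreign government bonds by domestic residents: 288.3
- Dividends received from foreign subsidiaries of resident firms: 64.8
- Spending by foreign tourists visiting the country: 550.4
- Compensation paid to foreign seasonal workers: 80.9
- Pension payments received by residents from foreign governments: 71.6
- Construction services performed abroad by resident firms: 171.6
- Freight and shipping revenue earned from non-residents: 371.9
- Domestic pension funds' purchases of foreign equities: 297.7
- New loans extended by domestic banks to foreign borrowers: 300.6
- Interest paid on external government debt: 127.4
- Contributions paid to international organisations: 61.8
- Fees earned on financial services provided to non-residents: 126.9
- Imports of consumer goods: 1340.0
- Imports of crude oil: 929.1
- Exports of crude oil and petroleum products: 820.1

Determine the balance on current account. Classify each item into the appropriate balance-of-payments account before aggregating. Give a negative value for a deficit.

Goods: -1340.0 - 404.5 + 820.1 - 929.1 = -1853.5
Services: 126.9 + 550.4 + 171.6 + 371.9 = 1220.8
Primary income: 64.8 - 80.9 - 127.4 = -143.5
Secondary income: 71.6 - 61.8 = 9.8
Current account = (-1853.5) + 1220.8 + (-143.5) + 9.8 = -766.4
(Excluded from the current account — financial account: purchases of foreign government bonds by domestic residents 288.3, domestic pension funds' purchases of foreign equities 297.7, new loans extended by domestic banks to foreign borrowers 300.6.)

-766.4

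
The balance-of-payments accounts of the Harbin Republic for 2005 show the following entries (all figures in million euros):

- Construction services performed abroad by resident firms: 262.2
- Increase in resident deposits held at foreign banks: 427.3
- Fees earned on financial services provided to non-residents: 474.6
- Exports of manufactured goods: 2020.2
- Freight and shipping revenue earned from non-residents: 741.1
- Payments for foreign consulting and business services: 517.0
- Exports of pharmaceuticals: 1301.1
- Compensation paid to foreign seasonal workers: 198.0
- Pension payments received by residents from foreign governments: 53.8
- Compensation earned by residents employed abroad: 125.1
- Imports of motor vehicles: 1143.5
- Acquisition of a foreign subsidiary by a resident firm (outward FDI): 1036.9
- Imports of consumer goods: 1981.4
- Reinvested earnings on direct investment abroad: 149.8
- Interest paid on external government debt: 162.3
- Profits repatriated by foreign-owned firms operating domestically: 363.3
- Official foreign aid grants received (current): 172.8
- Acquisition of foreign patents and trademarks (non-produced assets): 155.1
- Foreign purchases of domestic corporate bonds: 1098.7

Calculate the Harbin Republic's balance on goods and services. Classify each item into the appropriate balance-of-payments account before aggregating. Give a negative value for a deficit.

Goods: -1143.5 + 2020.2 + 1301.1 - 1981.4 = 196.4
Services: -517.0 + 262.2 + 741.1 + 474.6 = 960.9
Trade balance = 196.4 + 960.9 = 1157.3
(Excluded from the trade balance — financial account: increase in resident deposits held at foreign banks 427.3, acquisition of a foreign subsidiary by a resident firm (outward FDI) 1036.9, foreign purchases of domestic corporate bonds 1098.7; primary income: compensation paid to foreign seasonal workers 198.0, compensation earned by residents employed abroad 125.1, reinvested earnings on direct investment abroad 149.8, interest paid on external government debt 162.3, profits repatriated by foreign-owned firms operating domestically 363.3; secondary income: pension payments received by residents from foreign governments 53.8, official foreign aid grants received (current) 172.8; capital account: acquisition of foreign patents and trademarks (non-produced assets) 155.1.)

1157.3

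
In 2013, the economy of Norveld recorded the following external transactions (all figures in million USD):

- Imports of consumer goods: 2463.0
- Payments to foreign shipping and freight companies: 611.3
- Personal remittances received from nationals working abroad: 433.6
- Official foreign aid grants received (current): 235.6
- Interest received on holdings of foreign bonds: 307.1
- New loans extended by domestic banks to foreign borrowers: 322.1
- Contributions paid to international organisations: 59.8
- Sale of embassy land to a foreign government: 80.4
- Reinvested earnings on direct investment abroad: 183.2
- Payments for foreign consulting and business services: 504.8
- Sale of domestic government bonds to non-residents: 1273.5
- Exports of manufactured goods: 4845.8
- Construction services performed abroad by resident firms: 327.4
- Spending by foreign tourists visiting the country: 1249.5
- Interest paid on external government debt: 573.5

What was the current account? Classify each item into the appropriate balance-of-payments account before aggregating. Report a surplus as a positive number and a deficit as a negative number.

Goods: 4845.8 - 2463.0 = 2382.8
Services: 1249.5 - 611.3 - 504.8 + 327.4 = 460.8
Primary income: 307.1 - 573.5 + 183.2 = -83.2
Secondary income: 433.6 + 235.6 - 59.8 = 609.4
Current account = 2382.8 + 460.8 + (-83.2) + 609.4 = 3369.8
(Excluded from the current account — financial account: new loans extended by domestic banks to foreign borrowers 322.1, sale of domestic government bonds to non-residents 1273.5; capital account: sale of embassy land to a foreign government 80.4.)

3369.8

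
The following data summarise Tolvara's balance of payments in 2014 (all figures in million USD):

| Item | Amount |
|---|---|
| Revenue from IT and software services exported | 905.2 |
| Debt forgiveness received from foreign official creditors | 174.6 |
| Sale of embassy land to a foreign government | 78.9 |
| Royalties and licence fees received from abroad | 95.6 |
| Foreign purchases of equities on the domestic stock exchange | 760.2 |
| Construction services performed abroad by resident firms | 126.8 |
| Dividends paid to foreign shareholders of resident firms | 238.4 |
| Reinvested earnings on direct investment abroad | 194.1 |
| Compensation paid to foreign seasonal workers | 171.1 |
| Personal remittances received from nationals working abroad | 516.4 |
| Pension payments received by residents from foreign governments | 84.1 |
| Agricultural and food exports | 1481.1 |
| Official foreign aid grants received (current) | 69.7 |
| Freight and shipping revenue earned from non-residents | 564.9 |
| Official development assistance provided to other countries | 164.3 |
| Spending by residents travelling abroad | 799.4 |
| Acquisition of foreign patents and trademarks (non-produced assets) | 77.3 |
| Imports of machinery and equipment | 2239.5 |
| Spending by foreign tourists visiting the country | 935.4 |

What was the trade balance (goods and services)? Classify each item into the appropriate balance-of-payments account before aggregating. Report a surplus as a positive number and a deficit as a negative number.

1070.1

Goods: -2239.5 + 1481.1 = -758.4
Services: 95.6 + 905.2 + 564.9 + 935.4 + 126.8 - 799.4 = 1828.5
Trade balance = -758.4 + 1828.5 = 1070.1
(Excluded from the trade balance — capital account: debt forgiveness received from foreign official creditors 174.6, sale of embassy land to a foreign government 78.9, acquisition of foreign patents and trademarks (non-produced assets) 77.3; financial account: foreign purchases of equities on the domestic stock exchange 760.2; primary income: dividends paid to foreign shareholders of resident firms 238.4, reinvested earnings on direct investment abroad 194.1, compensation paid to foreign seasonal workers 171.1; secondary income: personal remittances received from nationals working abroad 516.4, pension payments received by residents from foreign governments 84.1, official foreign aid grants received (current) 69.7, official development assistance provided to other countries 164.3.)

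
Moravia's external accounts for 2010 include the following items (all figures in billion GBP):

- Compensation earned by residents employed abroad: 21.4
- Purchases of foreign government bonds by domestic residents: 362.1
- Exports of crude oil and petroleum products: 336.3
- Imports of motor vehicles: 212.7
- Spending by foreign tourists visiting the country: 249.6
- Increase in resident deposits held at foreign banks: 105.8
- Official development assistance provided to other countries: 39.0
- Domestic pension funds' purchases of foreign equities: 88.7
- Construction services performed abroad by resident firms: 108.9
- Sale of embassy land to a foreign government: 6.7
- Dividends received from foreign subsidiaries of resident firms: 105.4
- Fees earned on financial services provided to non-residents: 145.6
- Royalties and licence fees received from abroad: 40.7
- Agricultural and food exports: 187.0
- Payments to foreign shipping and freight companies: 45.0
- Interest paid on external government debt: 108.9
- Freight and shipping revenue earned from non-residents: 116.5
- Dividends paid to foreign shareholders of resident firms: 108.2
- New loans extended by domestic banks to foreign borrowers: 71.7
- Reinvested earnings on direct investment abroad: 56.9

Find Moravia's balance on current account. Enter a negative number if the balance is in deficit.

Goods: 336.3 + 187.0 - 212.7 = 310.6
Services: 116.5 + 108.9 + 40.7 + 145.6 - 45.0 + 249.6 = 616.3
Primary income: 21.4 - 108.9 + 105.4 + 56.9 - 108.2 = -33.4
Secondary income: -39.0
Current account = 310.6 + 616.3 + (-33.4) + (-39.0) = 854.5
(Excluded from the current account — financial account: purchases of foreign government bonds by domestic residents 362.1, increase in resident deposits held at foreign banks 105.8, domestic pension funds' purchases of foreign equities 88.7, new loans extended by domestic banks to foreign borrowers 71.7; capital account: sale of embassy land to a foreign government 6.7.)

854.5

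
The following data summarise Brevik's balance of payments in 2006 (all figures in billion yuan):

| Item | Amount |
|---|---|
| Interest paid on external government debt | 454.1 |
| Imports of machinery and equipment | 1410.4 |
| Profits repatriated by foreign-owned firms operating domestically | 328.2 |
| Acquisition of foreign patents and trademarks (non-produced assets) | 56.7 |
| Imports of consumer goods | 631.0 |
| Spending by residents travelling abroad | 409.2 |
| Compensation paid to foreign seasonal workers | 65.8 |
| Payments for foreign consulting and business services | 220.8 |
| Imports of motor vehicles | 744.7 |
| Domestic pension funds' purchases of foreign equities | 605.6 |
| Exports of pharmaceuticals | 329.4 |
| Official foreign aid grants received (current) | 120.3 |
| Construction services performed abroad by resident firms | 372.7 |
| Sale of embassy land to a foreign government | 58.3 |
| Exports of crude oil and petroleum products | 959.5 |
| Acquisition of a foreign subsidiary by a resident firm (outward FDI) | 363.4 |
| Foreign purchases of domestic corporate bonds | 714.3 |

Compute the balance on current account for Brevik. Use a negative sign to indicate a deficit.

-2482.3

Goods: -1410.4 + 959.5 - 631.0 + 329.4 - 744.7 = -1497.2
Services: -220.8 + 372.7 - 409.2 = -257.3
Primary income: -65.8 - 328.2 - 454.1 = -848.1
Secondary income: 120.3
Current account = (-1497.2) + (-257.3) + (-848.1) + 120.3 = -2482.3
(Excluded from the current account — capital account: acquisition of foreign patents and trademarks (non-produced assets) 56.7, sale of embassy land to a foreign government 58.3; financial account: domestic pension funds' purchases of foreign equities 605.6, acquisition of a foreign subsidiary by a resident firm (outward FDI) 363.4, foreign purchases of domestic corporate bonds 714.3.)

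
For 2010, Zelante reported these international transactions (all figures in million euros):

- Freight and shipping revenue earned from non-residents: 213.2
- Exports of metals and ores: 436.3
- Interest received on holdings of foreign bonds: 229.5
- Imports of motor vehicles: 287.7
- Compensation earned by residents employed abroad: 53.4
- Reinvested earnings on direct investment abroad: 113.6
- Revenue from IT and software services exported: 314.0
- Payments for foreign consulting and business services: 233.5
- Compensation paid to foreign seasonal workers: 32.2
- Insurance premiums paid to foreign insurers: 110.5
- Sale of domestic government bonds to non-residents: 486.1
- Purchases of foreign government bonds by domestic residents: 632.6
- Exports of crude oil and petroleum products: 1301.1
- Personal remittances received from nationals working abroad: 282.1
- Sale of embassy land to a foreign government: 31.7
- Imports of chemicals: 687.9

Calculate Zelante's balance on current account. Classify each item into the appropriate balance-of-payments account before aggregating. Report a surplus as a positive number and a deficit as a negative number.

Goods: 436.3 + 1301.1 - 287.7 - 687.9 = 761.8
Services: -110.5 - 233.5 + 213.2 + 314.0 = 183.2
Primary income: 53.4 - 32.2 + 113.6 + 229.5 = 364.3
Secondary income: 282.1
Current account = 761.8 + 183.2 + 364.3 + 282.1 = 1591.4
(Excluded from the current account — financial account: sale of domestic government bonds to non-residents 486.1, purchases of foreign government bonds by domestic residents 632.6; capital account: sale of embassy land to a foreign government 31.7.)

1591.4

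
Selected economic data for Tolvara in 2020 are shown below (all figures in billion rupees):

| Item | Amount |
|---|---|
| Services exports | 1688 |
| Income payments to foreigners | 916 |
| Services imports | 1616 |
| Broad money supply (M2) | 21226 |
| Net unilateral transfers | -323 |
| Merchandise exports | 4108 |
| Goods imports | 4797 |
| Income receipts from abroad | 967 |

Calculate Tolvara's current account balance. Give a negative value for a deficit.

Goods balance = 4108 - 4797 = -689
Services balance = 1688 - 1616 = 72
Trade balance (goods + services) = -689 + 72 = -617
Net primary income = 967 - 916 = 51
Net secondary income = -323
Current account = -617 + 51 + (-323) = -889

-889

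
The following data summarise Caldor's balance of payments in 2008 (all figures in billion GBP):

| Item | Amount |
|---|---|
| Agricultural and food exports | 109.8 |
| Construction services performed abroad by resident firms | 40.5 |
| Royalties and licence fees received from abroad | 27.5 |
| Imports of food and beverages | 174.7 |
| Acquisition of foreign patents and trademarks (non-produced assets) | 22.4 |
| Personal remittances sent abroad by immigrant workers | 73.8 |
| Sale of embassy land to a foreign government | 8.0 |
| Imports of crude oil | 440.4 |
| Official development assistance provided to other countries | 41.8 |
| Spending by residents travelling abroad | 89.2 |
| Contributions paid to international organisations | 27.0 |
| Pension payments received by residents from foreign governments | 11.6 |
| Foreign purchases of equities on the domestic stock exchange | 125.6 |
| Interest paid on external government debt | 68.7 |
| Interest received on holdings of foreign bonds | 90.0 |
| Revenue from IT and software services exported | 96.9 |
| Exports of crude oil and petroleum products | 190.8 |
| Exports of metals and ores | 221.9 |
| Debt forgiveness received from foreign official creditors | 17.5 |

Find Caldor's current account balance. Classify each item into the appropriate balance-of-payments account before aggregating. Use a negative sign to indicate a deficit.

Goods: 109.8 + 221.9 - 174.7 + 190.8 - 440.4 = -92.6
Services: 40.5 + 96.9 - 89.2 + 27.5 = 75.7
Primary income: 90.0 - 68.7 = 21.3
Secondary income: -41.8 - 27.0 + 11.6 - 73.8 = -131.0
Current account = (-92.6) + 75.7 + 21.3 + (-131.0) = -126.6
(Excluded from the current account — capital account: acquisition of foreign patents and trademarks (non-produced assets) 22.4, sale of embassy land to a foreign government 8.0, debt forgiveness received from foreign official creditors 17.5; financial account: foreign purchases of equities on the domestic stock exchange 125.6.)

-126.6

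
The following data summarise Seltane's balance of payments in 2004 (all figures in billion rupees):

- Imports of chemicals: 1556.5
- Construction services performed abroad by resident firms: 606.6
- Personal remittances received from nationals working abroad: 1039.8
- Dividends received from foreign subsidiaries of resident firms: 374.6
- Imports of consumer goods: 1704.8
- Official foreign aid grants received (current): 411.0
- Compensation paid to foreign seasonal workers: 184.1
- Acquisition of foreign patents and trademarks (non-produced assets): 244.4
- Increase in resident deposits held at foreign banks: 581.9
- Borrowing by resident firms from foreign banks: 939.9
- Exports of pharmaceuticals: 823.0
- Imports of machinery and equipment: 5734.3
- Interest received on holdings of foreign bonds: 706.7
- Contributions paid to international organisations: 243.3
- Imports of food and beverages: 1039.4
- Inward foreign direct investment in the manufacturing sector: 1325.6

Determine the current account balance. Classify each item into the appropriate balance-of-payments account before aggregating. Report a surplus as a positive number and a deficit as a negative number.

Goods: -1556.5 - 1704.8 - 5734.3 + 823.0 - 1039.4 = -9212.0
Services: 606.6
Primary income: 706.7 + 374.6 - 184.1 = 897.2
Secondary income: -243.3 + 411.0 + 1039.8 = 1207.5
Current account = (-9212.0) + 606.6 + 897.2 + 1207.5 = -6500.7
(Excluded from the current account — capital account: acquisition of foreign patents and trademarks (non-produced assets) 244.4; financial account: increase in resident deposits held at foreign banks 581.9, borrowing by resident firms from foreign banks 939.9, inward foreign direct investment in the manufacturing sector 1325.6.)

-6500.7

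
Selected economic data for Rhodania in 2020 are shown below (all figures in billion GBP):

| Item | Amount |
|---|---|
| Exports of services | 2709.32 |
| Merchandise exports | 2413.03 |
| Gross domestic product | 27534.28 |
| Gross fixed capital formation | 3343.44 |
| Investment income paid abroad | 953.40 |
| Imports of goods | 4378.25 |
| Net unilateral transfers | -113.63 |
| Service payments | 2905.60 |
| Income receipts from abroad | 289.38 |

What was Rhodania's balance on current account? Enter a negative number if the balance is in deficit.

-2939.15

Goods balance = 2413.03 - 4378.25 = -1965.22
Services balance = 2709.32 - 2905.60 = -196.28
Trade balance (goods + services) = -1965.22 + (-196.28) = -2161.50
Net primary income = 289.38 - 953.40 = -664.02
Net secondary income = -113.63
Current account = -2161.50 + (-664.02) + (-113.63) = -2939.15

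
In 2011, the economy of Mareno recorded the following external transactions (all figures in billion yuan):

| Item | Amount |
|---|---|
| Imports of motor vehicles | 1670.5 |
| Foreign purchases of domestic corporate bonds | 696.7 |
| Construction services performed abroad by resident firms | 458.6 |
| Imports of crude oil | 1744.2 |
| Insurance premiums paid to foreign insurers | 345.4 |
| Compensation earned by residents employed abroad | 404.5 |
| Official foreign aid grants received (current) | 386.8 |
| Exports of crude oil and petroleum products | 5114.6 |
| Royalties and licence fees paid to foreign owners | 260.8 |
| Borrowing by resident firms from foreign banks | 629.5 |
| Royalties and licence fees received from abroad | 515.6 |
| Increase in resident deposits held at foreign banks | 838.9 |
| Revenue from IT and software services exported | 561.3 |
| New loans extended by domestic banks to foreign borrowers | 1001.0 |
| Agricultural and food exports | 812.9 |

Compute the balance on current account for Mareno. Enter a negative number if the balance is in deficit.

4233.4

Goods: -1744.2 + 812.9 + 5114.6 - 1670.5 = 2512.8
Services: 515.6 + 561.3 + 458.6 - 345.4 - 260.8 = 929.3
Primary income: 404.5
Secondary income: 386.8
Current account = 2512.8 + 929.3 + 404.5 + 386.8 = 4233.4
(Excluded from the current account — financial account: foreign purchases of domestic corporate bonds 696.7, borrowing by resident firms from foreign banks 629.5, increase in resident deposits held at foreign banks 838.9, new loans extended by domestic banks to foreign borrowers 1001.0.)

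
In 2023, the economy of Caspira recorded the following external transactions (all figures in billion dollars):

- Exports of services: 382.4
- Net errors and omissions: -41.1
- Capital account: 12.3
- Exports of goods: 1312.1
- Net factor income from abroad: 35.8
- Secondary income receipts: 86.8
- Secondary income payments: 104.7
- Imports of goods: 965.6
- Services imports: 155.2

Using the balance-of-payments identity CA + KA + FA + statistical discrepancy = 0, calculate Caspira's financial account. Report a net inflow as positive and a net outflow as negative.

Goods balance = 1312.1 - 965.6 = 346.5
Services balance = 382.4 - 155.2 = 227.2
Trade balance (goods + services) = 346.5 + 227.2 = 573.7
Net primary income = 35.8
Net secondary income = 86.8 - 104.7 = -17.9
Current account = 573.7 + 35.8 + (-17.9) = 591.6
Financial account = -(591.6 + 12.3 + (-41.1)) = -562.8

-562.8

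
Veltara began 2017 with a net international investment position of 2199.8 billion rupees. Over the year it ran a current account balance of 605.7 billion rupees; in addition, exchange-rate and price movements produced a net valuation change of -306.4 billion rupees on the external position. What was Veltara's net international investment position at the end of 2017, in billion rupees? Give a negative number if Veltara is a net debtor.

2499.1

Change in NIIP = current account + net valuation change = 605.7 + (-306.4) = 299.3
End-of-year NIIP = 2199.8 + 299.3 = 2499.1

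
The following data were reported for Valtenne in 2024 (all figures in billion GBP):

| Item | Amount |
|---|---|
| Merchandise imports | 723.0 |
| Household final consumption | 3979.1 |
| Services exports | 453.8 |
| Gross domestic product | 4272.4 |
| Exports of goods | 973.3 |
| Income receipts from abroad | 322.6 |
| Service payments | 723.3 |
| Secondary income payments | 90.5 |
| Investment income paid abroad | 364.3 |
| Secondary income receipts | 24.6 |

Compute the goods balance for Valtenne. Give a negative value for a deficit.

250.3

Goods balance = 973.3 - 723.0 = 250.3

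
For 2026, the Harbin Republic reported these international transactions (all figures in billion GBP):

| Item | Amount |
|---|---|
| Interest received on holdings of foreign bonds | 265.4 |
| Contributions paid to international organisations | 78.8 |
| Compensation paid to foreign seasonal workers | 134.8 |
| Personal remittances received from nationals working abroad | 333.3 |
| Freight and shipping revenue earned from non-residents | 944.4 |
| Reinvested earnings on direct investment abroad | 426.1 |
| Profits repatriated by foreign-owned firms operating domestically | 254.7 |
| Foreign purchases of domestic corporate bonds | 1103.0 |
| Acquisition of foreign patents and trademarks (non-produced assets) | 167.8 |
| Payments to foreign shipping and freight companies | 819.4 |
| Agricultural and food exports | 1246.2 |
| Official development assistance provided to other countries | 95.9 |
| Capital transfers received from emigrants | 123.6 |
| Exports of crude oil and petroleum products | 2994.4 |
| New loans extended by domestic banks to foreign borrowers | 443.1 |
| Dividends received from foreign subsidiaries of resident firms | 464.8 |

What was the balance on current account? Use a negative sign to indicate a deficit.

Goods: 2994.4 + 1246.2 = 4240.6
Services: -819.4 + 944.4 = 125.0
Primary income: -254.7 + 426.1 - 134.8 + 464.8 + 265.4 = 766.8
Secondary income: -95.9 - 78.8 + 333.3 = 158.6
Current account = 4240.6 + 125.0 + 766.8 + 158.6 = 5291.0
(Excluded from the current account — financial account: foreign purchases of domestic corporate bonds 1103.0, new loans extended by domestic banks to foreign borrowers 443.1; capital account: acquisition of foreign patents and trademarks (non-produced assets) 167.8, capital transfers received from emigrants 123.6.)

5291.0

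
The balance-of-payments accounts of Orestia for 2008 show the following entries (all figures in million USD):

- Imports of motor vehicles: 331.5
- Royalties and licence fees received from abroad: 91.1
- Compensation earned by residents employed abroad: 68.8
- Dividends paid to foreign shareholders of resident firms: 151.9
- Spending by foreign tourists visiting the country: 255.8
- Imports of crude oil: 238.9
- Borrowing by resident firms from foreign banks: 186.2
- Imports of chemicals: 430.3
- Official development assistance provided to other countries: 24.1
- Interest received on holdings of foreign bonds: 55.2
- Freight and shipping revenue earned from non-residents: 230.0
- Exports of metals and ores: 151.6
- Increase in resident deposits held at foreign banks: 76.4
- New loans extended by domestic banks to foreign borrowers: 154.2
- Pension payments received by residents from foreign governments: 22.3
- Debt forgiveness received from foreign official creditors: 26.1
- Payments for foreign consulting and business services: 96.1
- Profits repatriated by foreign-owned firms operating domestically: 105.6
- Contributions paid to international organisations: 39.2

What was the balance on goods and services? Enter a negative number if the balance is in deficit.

Goods: -238.9 - 430.3 + 151.6 - 331.5 = -849.1
Services: 91.1 + 255.8 + 230.0 - 96.1 = 480.8
Trade balance = -849.1 + 480.8 = -368.3
(Excluded from the trade balance — primary income: compensation earned by residents employed abroad 68.8, dividends paid to foreign shareholders of resident firms 151.9, interest received on holdings of foreign bonds 55.2, profits repatriated by foreign-owned firms operating domestically 105.6; financial account: borrowing by resident firms from foreign banks 186.2, increase in resident deposits held at foreign banks 76.4, new loans extended by domestic banks to foreign borrowers 154.2; secondary income: official development assistance provided to other countries 24.1, pension payments received by residents from foreign governments 22.3, contributions paid to international organisations 39.2; capital account: debt forgiveness received from foreign official creditors 26.1.)

-368.3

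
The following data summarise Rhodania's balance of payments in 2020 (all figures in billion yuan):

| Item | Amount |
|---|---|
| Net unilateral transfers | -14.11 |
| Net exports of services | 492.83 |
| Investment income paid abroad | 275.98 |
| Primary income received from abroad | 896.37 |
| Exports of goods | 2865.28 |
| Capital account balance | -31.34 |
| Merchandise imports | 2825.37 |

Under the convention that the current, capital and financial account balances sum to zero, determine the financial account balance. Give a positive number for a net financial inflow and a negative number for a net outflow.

Goods balance = 2865.28 - 2825.37 = 39.91
Services balance = 492.83
Trade balance (goods + services) = 39.91 + 492.83 = 532.74
Net primary income = 896.37 - 275.98 = 620.39
Net secondary income = -14.11
Current account = 532.74 + 620.39 + (-14.11) = 1139.02
Financial account = -(1139.02 + (-31.34)) = -1107.68

-1107.68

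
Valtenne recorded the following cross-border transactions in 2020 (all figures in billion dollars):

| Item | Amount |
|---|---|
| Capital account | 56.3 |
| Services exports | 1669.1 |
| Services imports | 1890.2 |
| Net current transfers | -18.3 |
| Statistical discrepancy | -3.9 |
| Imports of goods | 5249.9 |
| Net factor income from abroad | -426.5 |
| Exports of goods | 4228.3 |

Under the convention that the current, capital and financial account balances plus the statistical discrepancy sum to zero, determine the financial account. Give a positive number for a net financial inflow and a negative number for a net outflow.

1635.1

Goods balance = 4228.3 - 5249.9 = -1021.6
Services balance = 1669.1 - 1890.2 = -221.1
Trade balance (goods + services) = -1021.6 + (-221.1) = -1242.7
Net primary income = -426.5
Net secondary income = -18.3
Current account = -1242.7 + (-426.5) + (-18.3) = -1687.5
Financial account = -(-1687.5 + 56.3 + (-3.9)) = 1635.1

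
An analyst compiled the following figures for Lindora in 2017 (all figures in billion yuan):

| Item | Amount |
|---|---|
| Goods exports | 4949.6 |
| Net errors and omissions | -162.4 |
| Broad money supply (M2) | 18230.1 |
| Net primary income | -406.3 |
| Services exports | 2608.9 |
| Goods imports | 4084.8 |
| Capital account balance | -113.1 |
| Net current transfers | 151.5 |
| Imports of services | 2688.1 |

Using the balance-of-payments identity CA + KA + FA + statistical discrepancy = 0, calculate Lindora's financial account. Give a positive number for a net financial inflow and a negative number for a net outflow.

Goods balance = 4949.6 - 4084.8 = 864.8
Services balance = 2608.9 - 2688.1 = -79.2
Trade balance (goods + services) = 864.8 + (-79.2) = 785.6
Net primary income = -406.3
Net secondary income = 151.5
Current account = 785.6 + (-406.3) + 151.5 = 530.8
Financial account = -(530.8 + (-113.1) + (-162.4)) = -255.3

-255.3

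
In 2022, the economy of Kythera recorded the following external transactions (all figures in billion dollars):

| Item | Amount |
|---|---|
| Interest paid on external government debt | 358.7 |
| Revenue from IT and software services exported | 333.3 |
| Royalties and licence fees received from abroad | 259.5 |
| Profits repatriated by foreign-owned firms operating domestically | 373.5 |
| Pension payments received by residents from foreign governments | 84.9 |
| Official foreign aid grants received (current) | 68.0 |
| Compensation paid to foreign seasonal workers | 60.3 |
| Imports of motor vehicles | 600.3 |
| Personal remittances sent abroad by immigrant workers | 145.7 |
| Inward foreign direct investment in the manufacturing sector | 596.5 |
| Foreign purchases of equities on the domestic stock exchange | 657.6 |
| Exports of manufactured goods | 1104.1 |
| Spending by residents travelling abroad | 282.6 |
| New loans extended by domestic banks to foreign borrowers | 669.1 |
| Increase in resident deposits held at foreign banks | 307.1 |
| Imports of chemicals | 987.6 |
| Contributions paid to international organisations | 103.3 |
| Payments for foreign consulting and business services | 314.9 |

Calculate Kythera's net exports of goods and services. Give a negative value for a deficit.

Goods: 1104.1 - 600.3 - 987.6 = -483.8
Services: 259.5 - 314.9 - 282.6 + 333.3 = -4.7
Trade balance = -483.8 + (-4.7) = -488.5
(Excluded from the trade balance — primary income: interest paid on external government debt 358.7, profits repatriated by foreign-owned firms operating domestically 373.5, compensation paid to foreign seasonal workers 60.3; secondary income: pension payments received by residents from foreign governments 84.9, official foreign aid grants received (current) 68.0, personal remittances sent abroad by immigrant workers 145.7, contributions paid to international organisations 103.3; financial account: inward foreign direct investment in the manufacturing sector 596.5, foreign purchases of equities on the domestic stock exchange 657.6, new loans extended by domestic banks to foreign borrowers 669.1, increase in resident deposits held at foreign banks 307.1.)

-488.5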